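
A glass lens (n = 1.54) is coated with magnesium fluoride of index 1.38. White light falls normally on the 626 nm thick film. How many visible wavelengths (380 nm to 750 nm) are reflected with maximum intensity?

2

Top surface (1.0 → 1.38): reflection off a higher-index medium gives a half-wave phase shift.
Bottom surface (1.38 → 1.54): reflection off a higher-index medium gives a half-wave phase shift.
Net: no relative phase inversion (both shifts match).
So the condition for constructive reflection is 2 n t = m λ.
λ = 2 n t / m = 1728 / m nm.
m=2: 864 nm (IR); m=3: 576 nm (visible); m=4: 432 nm (visible); m=5: 346 nm (UV).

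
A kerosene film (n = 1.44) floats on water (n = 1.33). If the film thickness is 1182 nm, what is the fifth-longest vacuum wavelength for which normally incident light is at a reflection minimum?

Top surface (1.0 → 1.44): reflection off a higher-index medium gives a half-wave phase shift.
Bottom surface (1.44 → 1.33): reflection off a lower-index medium gives no phase shift.
The two reflections differ by half a wavelength.
With one net inversion, destructive interference in reflection requires 2 n t = m λ.
λ = 2 n t / m. The fifth-longest wavelength is m = 5: λ = 2 × 1.44 × 1182 / 5.00 = 681 nm.

681 nm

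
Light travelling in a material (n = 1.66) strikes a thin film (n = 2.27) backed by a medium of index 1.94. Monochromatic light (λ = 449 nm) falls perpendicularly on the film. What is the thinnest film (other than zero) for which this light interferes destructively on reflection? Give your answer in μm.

At the upper boundary (n = 1.66 to n = 2.27) the reflected ray undergoes a half-wave phase shift.
Ray reflecting at the bottom interface goes from n = 2.27 toward n = 1.94: no phase shift.
The two reflections differ by half a wavelength.
With one net inversion, destructive interference in reflection requires 2 n t = m λ.
Minimum nonzero at m = 1: t = λ / (2 n) = 449 / (2 × 2.27) = 98.9 nm.

0.0989 μm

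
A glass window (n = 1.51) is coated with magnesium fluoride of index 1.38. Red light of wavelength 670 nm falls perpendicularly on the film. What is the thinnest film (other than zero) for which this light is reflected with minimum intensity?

At the upper boundary (n = 1.0 to n = 1.38) the reflected ray undergoes a half-wave phase shift.
At the lower boundary (n = 1.38 to n = 1.51) the reflected ray undergoes a half-wave phase shift.
Zero or two π shifts → no net half-wave offset.
For weak reflection here: 2 n t = (m + ½) λ.
Minimum at m = 0: t = λ / (4 n) = 670 / (4 × 1.38) = 121 nm.

121 nm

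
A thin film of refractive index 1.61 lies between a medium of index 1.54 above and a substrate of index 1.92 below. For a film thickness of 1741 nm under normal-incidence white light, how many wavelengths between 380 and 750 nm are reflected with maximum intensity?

At the upper boundary (n = 1.54 to n = 1.61) the reflected ray undergoes a half-wave phase shift.
Bottom surface (1.61 → 1.92): reflection off a higher-index medium gives a half-wave phase shift.
The two reflections carry the same phase change, so no net offset.
So the condition for constructive reflection is 2 n t = m λ.
λ = 2 n t / m = 5606 / m nm.
m=7: 801 nm (IR); m=8: 701 nm (visible); m=9: 623 nm (visible); m=10: 561 nm (visible); m=11: 510 nm (visible); m=12: 467 nm (visible); m=13: 431 nm (visible); m=14: 400 nm (visible); m=15: 374 nm (UV).

7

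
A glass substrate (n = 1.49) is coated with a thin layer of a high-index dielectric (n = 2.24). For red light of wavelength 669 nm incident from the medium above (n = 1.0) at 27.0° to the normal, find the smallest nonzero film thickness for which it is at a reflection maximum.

76.2 nm

Top surface (1.0 → 2.24): reflection off a higher-index medium gives a half-wave phase shift.
At the lower boundary (n = 2.24 to n = 1.49) the reflected ray undergoes no phase shift.
Exactly one π shift → a net half-wave offset.
With one net inversion, constructive interference in reflection requires 2 n t cos θ_r = (m + ½) λ.
Snell's law: 1.0 sin 27.0° = 2.24 sin θ_r → sin θ_r = 0.203, cos θ_r = 0.979.
Minimum at m = 0: t = λ / (4 n cos θ_r) = 669 / (4 × 2.24 × 0.979) = 76.2 nm.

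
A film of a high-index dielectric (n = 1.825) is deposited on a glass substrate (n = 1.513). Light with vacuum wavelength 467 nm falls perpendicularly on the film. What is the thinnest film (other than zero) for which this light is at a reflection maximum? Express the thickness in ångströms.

At the upper boundary (n = 1.0 to n = 1.825) the reflected ray undergoes a half-wave phase shift.
At the lower boundary (n = 1.825 to n = 1.513) the reflected ray undergoes no phase shift.
Exactly one π shift → a net half-wave offset.
For maximum reflection here: 2 n t = (m + ½) λ.
Minimum at m = 0: t = λ / (4 n) = 467 / (4 × 1.825) = 64.0 nm.

640 Å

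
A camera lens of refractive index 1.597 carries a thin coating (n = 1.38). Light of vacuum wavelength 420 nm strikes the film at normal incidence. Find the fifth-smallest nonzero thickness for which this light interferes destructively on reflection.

685 nm

Top surface (1.0 → 1.38): reflection off a higher-index medium gives a half-wave phase shift.
Ray reflecting at the bottom interface goes from n = 1.38 toward n = 1.597: a half-wave phase shift.
Net: no relative phase inversion (both shifts match).
So the condition for destructive reflection is 2 n t = (m + ½) λ.
The fifth-smallest nonzero thickness corresponds to m = 4: t = (m + ½) λ / (2 n) = 4.50 × 420 / (2 × 1.38) = 685 nm.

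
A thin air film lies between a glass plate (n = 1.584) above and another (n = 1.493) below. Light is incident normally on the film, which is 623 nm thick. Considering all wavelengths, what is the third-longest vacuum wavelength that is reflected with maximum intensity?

498 nm

Top surface (1.584 → 1.0): reflection off a lower-index medium gives no phase shift.
At the lower boundary (n = 1.0 to n = 1.493) the reflected ray undergoes a half-wave phase shift.
Net: one phase inversion between the two reflected rays.
For maximum reflection here: 2 n t = (m + ½) λ.
λ = 2 n t / (m + ½). The third-longest wavelength is m = 2: λ = 2 × 1.0 × 623 / 2.50 = 498 nm.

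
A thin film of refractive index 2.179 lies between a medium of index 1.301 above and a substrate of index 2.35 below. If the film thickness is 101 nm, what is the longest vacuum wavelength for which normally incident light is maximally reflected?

440 nm

At the upper boundary (n = 1.301 to n = 2.179) the reflected ray undergoes a half-wave phase shift.
At the lower boundary (n = 2.179 to n = 2.35) the reflected ray undergoes a half-wave phase shift.
Zero or two π shifts → no net half-wave offset.
For bright reflection here: 2 n t = m λ.
λ = 2 n t / m. The longest wavelength is m = 1: λ = 2 × 2.179 × 101 / 1.00 = 440 nm.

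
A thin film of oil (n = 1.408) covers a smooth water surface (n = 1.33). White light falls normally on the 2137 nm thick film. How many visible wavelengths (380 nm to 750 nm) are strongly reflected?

Top surface (1.0 → 1.408): reflection off a higher-index medium gives a half-wave phase shift.
Bottom surface (1.408 → 1.33): reflection off a lower-index medium gives no phase shift.
The two reflections differ by half a wavelength.
So the condition for constructive reflection is 2 n t = (m + ½) λ.
λ = 2 n t / (m + ½) = 6018 / (m + ½) nm.
m=7: 802 nm (IR); m=8: 708 nm (visible); m=9: 633 nm (visible); m=10: 573 nm (visible); m=11: 523 nm (visible); m=12: 481 nm (visible); m=13: 446 nm (visible); m=14: 415 nm (visible); m=15: 388 nm (visible); m=16: 365 nm (UV).

8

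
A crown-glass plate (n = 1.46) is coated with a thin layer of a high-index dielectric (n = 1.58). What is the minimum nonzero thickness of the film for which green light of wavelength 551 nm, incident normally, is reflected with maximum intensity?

87.2 nm

At the upper boundary (n = 1.0 to n = 1.58) the reflected ray undergoes a half-wave phase shift.
At the lower boundary (n = 1.58 to n = 1.46) the reflected ray undergoes no phase shift.
Net: one phase inversion between the two reflected rays.
For strong reflection here: 2 n t = (m + ½) λ.
Minimum at m = 0: t = λ / (4 n) = 551 / (4 × 1.58) = 87.2 nm.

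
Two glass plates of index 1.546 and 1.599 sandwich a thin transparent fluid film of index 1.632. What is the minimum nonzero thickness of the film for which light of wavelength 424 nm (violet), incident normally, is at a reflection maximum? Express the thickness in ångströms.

Ray reflecting at the top interface goes from n = 1.546 toward n = 1.632: a half-wave phase shift.
At the lower boundary (n = 1.632 to n = 1.599) the reflected ray undergoes no phase shift.
Net: one phase inversion between the two reflected rays.
For bright reflection here: 2 n t = (m + ½) λ.
Minimum at m = 0: t = λ / (4 n) = 424 / (4 × 1.632) = 65.0 nm.

650 Å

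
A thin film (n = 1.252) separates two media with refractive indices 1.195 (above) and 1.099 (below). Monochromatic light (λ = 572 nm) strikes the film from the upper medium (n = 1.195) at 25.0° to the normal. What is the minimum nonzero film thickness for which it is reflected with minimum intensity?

250 nm

Ray reflecting at the top interface goes from n = 1.195 toward n = 1.252: a half-wave phase shift.
Bottom surface (1.252 → 1.099): reflection off a lower-index medium gives no phase shift.
Exactly one π shift → a net half-wave offset.
So the condition for destructive reflection is 2 n t cos θ_r = m λ.
Snell's law: 1.195 sin 25.0° = 1.252 sin θ_r → sin θ_r = 0.403, cos θ_r = 0.915.
Minimum nonzero at m = 1: t = λ / (2 n cos θ_r) = 572 / (2 × 1.252 × 0.915) = 250 nm.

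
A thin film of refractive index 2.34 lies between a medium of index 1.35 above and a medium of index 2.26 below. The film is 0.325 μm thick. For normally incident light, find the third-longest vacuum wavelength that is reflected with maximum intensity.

608 nm

Ray reflecting at the top interface goes from n = 1.35 toward n = 2.34: a half-wave phase shift.
Bottom surface (2.34 → 2.26): reflection off a lower-index medium gives no phase shift.
Exactly one π shift → a net half-wave offset.
For strong reflection here: 2 n t = (m + ½) λ.
λ = 2 n t / (m + ½). The third-longest wavelength is m = 2: λ = 2 × 2.34 × 325 / 2.50 = 608 nm.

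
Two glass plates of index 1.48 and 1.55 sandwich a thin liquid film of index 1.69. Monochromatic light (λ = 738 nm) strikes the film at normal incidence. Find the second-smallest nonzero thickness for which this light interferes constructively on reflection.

Top surface (1.48 → 1.69): reflection off a higher-index medium gives a half-wave phase shift.
At the lower boundary (n = 1.69 to n = 1.55) the reflected ray undergoes no phase shift.
Net: one phase inversion between the two reflected rays.
For bright reflection here: 2 n t = (m + ½) λ.
The second-smallest nonzero thickness corresponds to m = 1: t = (m + ½) λ / (2 n) = 1.50 × 738 / (2 × 1.69) = 328 nm.

328 nm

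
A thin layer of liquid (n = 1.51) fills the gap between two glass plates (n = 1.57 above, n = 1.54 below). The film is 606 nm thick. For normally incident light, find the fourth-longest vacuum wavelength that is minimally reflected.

458 nm

Ray reflecting at the top interface goes from n = 1.57 toward n = 1.51: no phase shift.
At the lower boundary (n = 1.51 to n = 1.54) the reflected ray undergoes a half-wave phase shift.
Net: one phase inversion between the two reflected rays.
With one net inversion, destructive interference in reflection requires 2 n t = m λ.
λ = 2 n t / m. The fourth-longest wavelength is m = 4: λ = 2 × 1.51 × 606 / 4.00 = 458 nm.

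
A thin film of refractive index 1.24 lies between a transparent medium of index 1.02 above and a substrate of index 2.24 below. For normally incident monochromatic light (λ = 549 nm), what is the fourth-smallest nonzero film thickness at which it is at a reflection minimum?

Top surface (1.02 → 1.24): reflection off a higher-index medium gives a half-wave phase shift.
At the lower boundary (n = 1.24 to n = 2.24) the reflected ray undergoes a half-wave phase shift.
Net: no relative phase inversion (both shifts match).
So the condition for destructive reflection is 2 n t = (m + ½) λ.
The fourth-smallest nonzero thickness corresponds to m = 3: t = (m + ½) λ / (2 n) = 3.50 × 549 / (2 × 1.24) = 775 nm.

775 nm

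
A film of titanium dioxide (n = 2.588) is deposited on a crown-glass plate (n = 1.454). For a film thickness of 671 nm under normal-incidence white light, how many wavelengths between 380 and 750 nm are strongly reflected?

4

At the upper boundary (n = 1.0 to n = 2.588) the reflected ray undergoes a half-wave phase shift.
Bottom surface (2.588 → 1.454): reflection off a lower-index medium gives no phase shift.
Exactly one π shift → a net half-wave offset.
For maximum reflection here: 2 n t = (m + ½) λ.
λ = 2 n t / (m + ½) = 3473 / (m + ½) nm.
m=4: 772 nm (IR); m=5: 631 nm (visible); m=6: 534 nm (visible); m=7: 463 nm (visible); m=8: 409 nm (visible); m=9: 366 nm (UV).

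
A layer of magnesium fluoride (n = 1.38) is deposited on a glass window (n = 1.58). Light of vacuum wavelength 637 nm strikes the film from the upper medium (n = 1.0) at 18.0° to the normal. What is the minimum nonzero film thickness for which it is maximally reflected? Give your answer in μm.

Ray reflecting at the top interface goes from n = 1.0 toward n = 1.38: a half-wave phase shift.
Bottom surface (1.38 → 1.58): reflection off a higher-index medium gives a half-wave phase shift.
Net: no relative phase inversion (both shifts match).
With no net inversion, constructive interference in reflection requires 2 n t cos θ_r = m λ.
Snell's law: 1.0 sin 18.0° = 1.38 sin θ_r → sin θ_r = 0.224, cos θ_r = 0.975.
Minimum nonzero at m = 1: t = λ / (2 n cos θ_r) = 637 / (2 × 1.38 × 0.975) = 237 nm.

0.237 μm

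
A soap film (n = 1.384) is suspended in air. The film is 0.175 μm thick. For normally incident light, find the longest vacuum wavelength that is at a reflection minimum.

At the upper boundary (n = 1.0 to n = 1.384) the reflected ray undergoes a half-wave phase shift.
Ray reflecting at the bottom interface goes from n = 1.384 toward n = 1.0: no phase shift.
The two reflections differ by half a wavelength.
For minimum reflection here: 2 n t = m λ.
λ = 2 n t / m. The longest wavelength is m = 1: λ = 2 × 1.384 × 175 / 1.00 = 484 nm.

484 nm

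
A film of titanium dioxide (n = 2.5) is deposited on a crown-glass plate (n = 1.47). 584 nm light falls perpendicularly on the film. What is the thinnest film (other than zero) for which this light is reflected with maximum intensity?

At the upper boundary (n = 1.0 to n = 2.5) the reflected ray undergoes a half-wave phase shift.
Ray reflecting at the bottom interface goes from n = 2.5 toward n = 1.47: no phase shift.
Net: one phase inversion between the two reflected rays.
For maximum reflection here: 2 n t = (m + ½) λ.
Minimum at m = 0: t = λ / (4 n) = 584 / (4 × 2.5) = 58.4 nm.

58.4 nm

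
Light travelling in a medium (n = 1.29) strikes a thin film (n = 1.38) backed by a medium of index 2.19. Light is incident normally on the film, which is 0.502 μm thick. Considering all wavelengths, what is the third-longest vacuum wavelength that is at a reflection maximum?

At the upper boundary (n = 1.29 to n = 1.38) the reflected ray undergoes a half-wave phase shift.
Bottom surface (1.38 → 2.19): reflection off a higher-index medium gives a half-wave phase shift.
Net: no relative phase inversion (both shifts match).
For strong reflection here: 2 n t = m λ.
λ = 2 n t / m. The third-longest wavelength is m = 3: λ = 2 × 1.38 × 502 / 3.00 = 462 nm.

462 nm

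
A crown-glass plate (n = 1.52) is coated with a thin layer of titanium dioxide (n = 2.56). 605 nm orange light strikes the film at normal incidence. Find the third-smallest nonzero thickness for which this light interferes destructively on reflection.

354 nm

Ray reflecting at the top interface goes from n = 1.0 toward n = 2.56: a half-wave phase shift.
Bottom surface (2.56 → 1.52): reflection off a lower-index medium gives no phase shift.
The two reflections differ by half a wavelength.
With one net inversion, destructive interference in reflection requires 2 n t = m λ.
The third-smallest nonzero thickness corresponds to m = 3: t = m λ / (2 n) = 3.00 × 605 / (2 × 2.56) = 354 nm.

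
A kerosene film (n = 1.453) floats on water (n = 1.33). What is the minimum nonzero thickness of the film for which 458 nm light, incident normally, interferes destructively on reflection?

Top surface (1.0 → 1.453): reflection off a higher-index medium gives a half-wave phase shift.
Ray reflecting at the bottom interface goes from n = 1.453 toward n = 1.33: no phase shift.
The two reflections differ by half a wavelength.
With one net inversion, destructive interference in reflection requires 2 n t = m λ.
Minimum nonzero at m = 1: t = λ / (2 n) = 458 / (2 × 1.453) = 158 nm.

158 nm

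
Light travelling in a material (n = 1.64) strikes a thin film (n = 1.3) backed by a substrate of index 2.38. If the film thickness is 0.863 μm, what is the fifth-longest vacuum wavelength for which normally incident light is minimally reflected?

At the upper boundary (n = 1.64 to n = 1.3) the reflected ray undergoes no phase shift.
At the lower boundary (n = 1.3 to n = 2.38) the reflected ray undergoes a half-wave phase shift.
Net: one phase inversion between the two reflected rays.
With one net inversion, destructive interference in reflection requires 2 n t = m λ.
λ = 2 n t / m. The fifth-longest wavelength is m = 5: λ = 2 × 1.3 × 863 / 5.00 = 449 nm.

449 nm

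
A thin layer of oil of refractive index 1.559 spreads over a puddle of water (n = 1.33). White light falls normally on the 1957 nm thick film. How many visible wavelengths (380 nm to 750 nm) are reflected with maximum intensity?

Top surface (1.0 → 1.559): reflection off a higher-index medium gives a half-wave phase shift.
At the lower boundary (n = 1.559 to n = 1.33) the reflected ray undergoes no phase shift.
The two reflections differ by half a wavelength.
With one net inversion, constructive interference in reflection requires 2 n t = (m + ½) λ.
λ = 2 n t / (m + ½) = 6102 / (m + ½) nm.
m=7: 814 nm (IR); m=8: 718 nm (visible); m=9: 642 nm (visible); m=10: 581 nm (visible); m=11: 531 nm (visible); m=12: 488 nm (visible); m=13: 452 nm (visible); m=14: 421 nm (visible); m=15: 394 nm (visible); m=16: 370 nm (UV).

8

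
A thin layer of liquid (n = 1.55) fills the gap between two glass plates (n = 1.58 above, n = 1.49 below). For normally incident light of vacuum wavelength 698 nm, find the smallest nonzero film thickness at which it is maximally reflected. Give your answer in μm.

At the upper boundary (n = 1.58 to n = 1.55) the reflected ray undergoes no phase shift.
Ray reflecting at the bottom interface goes from n = 1.55 toward n = 1.49: no phase shift.
The two reflections carry the same phase change, so no net offset.
For maximum reflection here: 2 n t = m λ.
Minimum nonzero at m = 1: t = λ / (2 n) = 698 / (2 × 1.55) = 225 nm.

0.225 μm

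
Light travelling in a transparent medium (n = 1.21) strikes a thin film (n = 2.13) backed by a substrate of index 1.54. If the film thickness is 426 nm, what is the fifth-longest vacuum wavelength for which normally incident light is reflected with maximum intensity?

403 nm

At the upper boundary (n = 1.21 to n = 2.13) the reflected ray undergoes a half-wave phase shift.
Bottom surface (2.13 → 1.54): reflection off a lower-index medium gives no phase shift.
The two reflections differ by half a wavelength.
With one net inversion, constructive interference in reflection requires 2 n t = (m + ½) λ.
λ = 2 n t / (m + ½). The fifth-longest wavelength is m = 4: λ = 2 × 2.13 × 426 / 4.50 = 403 nm.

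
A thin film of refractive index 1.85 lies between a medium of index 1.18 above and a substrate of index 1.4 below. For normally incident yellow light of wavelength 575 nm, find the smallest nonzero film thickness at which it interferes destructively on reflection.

At the upper boundary (n = 1.18 to n = 1.85) the reflected ray undergoes a half-wave phase shift.
Bottom surface (1.85 → 1.4): reflection off a lower-index medium gives no phase shift.
The two reflections differ by half a wavelength.
For minimum reflection here: 2 n t = m λ.
Minimum nonzero at m = 1: t = λ / (2 n) = 575 / (2 × 1.85) = 155 nm.

155 nm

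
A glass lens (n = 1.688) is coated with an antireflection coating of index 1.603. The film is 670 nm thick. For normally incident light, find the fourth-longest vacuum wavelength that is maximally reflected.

At the upper boundary (n = 1.0 to n = 1.603) the reflected ray undergoes a half-wave phase shift.
Ray reflecting at the bottom interface goes from n = 1.603 toward n = 1.688: a half-wave phase shift.
The two reflections carry the same phase change, so no net offset.
So the condition for constructive reflection is 2 n t = m λ.
λ = 2 n t / m. The fourth-longest wavelength is m = 4: λ = 2 × 1.603 × 670 / 4.00 = 537 nm.

537 nm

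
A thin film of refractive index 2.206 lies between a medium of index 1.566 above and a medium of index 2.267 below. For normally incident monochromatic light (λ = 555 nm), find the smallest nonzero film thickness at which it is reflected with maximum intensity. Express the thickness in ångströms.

1258 Å

Top surface (1.566 → 2.206): reflection off a higher-index medium gives a half-wave phase shift.
Ray reflecting at the bottom interface goes from n = 2.206 toward n = 2.267: a half-wave phase shift.
Zero or two π shifts → no net half-wave offset.
For maximum reflection here: 2 n t = m λ.
Minimum nonzero at m = 1: t = λ / (2 n) = 555 / (2 × 2.206) = 126 nm.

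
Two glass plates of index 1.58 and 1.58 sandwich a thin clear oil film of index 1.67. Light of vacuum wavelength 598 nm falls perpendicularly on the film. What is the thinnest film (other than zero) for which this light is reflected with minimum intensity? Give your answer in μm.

0.179 μm

At the upper boundary (n = 1.58 to n = 1.67) the reflected ray undergoes a half-wave phase shift.
Bottom surface (1.67 → 1.58): reflection off a lower-index medium gives no phase shift.
Exactly one π shift → a net half-wave offset.
With one net inversion, destructive interference in reflection requires 2 n t = m λ.
Minimum nonzero at m = 1: t = λ / (2 n) = 598 / (2 × 1.67) = 179 nm.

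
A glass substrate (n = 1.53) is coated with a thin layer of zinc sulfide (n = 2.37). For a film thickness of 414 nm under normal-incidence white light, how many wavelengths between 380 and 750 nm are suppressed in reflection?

Ray reflecting at the top interface goes from n = 1.0 toward n = 2.37: a half-wave phase shift.
Ray reflecting at the bottom interface goes from n = 2.37 toward n = 1.53: no phase shift.
Exactly one π shift → a net half-wave offset.
So the condition for destructive reflection is 2 n t = m λ.
λ = 2 n t / m = 1962 / m nm.
m=2: 981 nm (IR); m=3: 654 nm (visible); m=4: 491 nm (visible); m=5: 392 nm (visible); m=6: 327 nm (UV).

3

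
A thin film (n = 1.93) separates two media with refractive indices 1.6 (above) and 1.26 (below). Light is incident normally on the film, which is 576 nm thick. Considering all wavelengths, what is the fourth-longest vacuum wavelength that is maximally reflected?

Ray reflecting at the top interface goes from n = 1.6 toward n = 1.93: a half-wave phase shift.
Ray reflecting at the bottom interface goes from n = 1.93 toward n = 1.26: no phase shift.
Net: one phase inversion between the two reflected rays.
For maximum reflection here: 2 n t = (m + ½) λ.
λ = 2 n t / (m + ½). The fourth-longest wavelength is m = 3: λ = 2 × 1.93 × 576 / 3.50 = 635 nm.

635 nm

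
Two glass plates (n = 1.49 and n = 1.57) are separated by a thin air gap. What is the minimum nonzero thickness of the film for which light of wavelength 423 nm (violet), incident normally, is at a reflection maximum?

106 nm

Top surface (1.49 → 1.0): reflection off a lower-index medium gives no phase shift.
At the lower boundary (n = 1.0 to n = 1.57) the reflected ray undergoes a half-wave phase shift.
Net: one phase inversion between the two reflected rays.
For strong reflection here: 2 n t = (m + ½) λ.
Minimum at m = 0: t = λ / (4 n) = 423 / (4 × 1.0) = 106 nm.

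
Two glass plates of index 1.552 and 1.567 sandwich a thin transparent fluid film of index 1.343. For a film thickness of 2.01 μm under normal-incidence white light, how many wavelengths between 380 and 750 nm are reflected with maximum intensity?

Top surface (1.552 → 1.343): reflection off a lower-index medium gives no phase shift.
Bottom surface (1.343 → 1.567): reflection off a higher-index medium gives a half-wave phase shift.
Net: one phase inversion between the two reflected rays.
So the condition for constructive reflection is 2 n t = (m + ½) λ.
λ = 2 n t / (m + ½) = 5399 / (m + ½) nm.
m=6: 831 nm (IR); m=7: 720 nm (visible); m=8: 635 nm (visible); m=9: 568 nm (visible); m=10: 514 nm (visible); m=11: 469 nm (visible); m=12: 432 nm (visible); m=13: 400 nm (visible); m=14: 372 nm (UV).

7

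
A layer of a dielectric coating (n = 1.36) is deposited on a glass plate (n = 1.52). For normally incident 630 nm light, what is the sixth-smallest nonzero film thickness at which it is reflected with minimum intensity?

1274 nm

Ray reflecting at the top interface goes from n = 1.0 toward n = 1.36: a half-wave phase shift.
Bottom surface (1.36 → 1.52): reflection off a higher-index medium gives a half-wave phase shift.
Net: no relative phase inversion (both shifts match).
For weak reflection here: 2 n t = (m + ½) λ.
The sixth-smallest nonzero thickness corresponds to m = 5: t = (m + ½) λ / (2 n) = 5.50 × 630 / (2 × 1.36) = 1274 nm.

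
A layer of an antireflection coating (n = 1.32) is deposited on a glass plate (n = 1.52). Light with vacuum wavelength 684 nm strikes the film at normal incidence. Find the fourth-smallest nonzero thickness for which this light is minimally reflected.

907 nm

At the upper boundary (n = 1.0 to n = 1.32) the reflected ray undergoes a half-wave phase shift.
At the lower boundary (n = 1.32 to n = 1.52) the reflected ray undergoes a half-wave phase shift.
Net: no relative phase inversion (both shifts match).
So the condition for destructive reflection is 2 n t = (m + ½) λ.
The fourth-smallest nonzero thickness corresponds to m = 3: t = (m + ½) λ / (2 n) = 3.50 × 684 / (2 × 1.32) = 907 nm.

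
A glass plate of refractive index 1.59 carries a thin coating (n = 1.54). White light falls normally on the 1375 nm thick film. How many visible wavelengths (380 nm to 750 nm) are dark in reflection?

At the upper boundary (n = 1.0 to n = 1.54) the reflected ray undergoes a half-wave phase shift.
Bottom surface (1.54 → 1.59): reflection off a higher-index medium gives a half-wave phase shift.
The two reflections carry the same phase change, so no net offset.
With no net inversion, destructive interference in reflection requires 2 n t = (m + ½) λ.
λ = 2 n t / (m + ½) = 4235 / (m + ½) nm.
m=5: 770 nm (IR); m=6: 652 nm (visible); m=7: 565 nm (visible); m=8: 498 nm (visible); m=9: 446 nm (visible); m=10: 403 nm (visible); m=11: 368 nm (UV).

5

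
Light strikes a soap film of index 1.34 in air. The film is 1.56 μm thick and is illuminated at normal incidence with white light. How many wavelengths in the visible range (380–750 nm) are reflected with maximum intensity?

Ray reflecting at the top interface goes from n = 1.0 toward n = 1.34: a half-wave phase shift.
Ray reflecting at the bottom interface goes from n = 1.34 toward n = 1.0: no phase shift.
Exactly one π shift → a net half-wave offset.
So the condition for constructive reflection is 2 n t = (m + ½) λ.
λ = 2 n t / (m + ½) = 4181 / (m + ½) nm.
m=5: 760 nm (IR); m=6: 643 nm (visible); m=7: 557 nm (visible); m=8: 492 nm (visible); m=9: 440 nm (visible); m=10: 398 nm (visible); m=11: 364 nm (UV).

5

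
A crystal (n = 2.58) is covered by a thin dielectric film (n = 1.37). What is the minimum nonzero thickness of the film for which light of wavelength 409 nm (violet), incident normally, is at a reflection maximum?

Top surface (1.0 → 1.37): reflection off a higher-index medium gives a half-wave phase shift.
Ray reflecting at the bottom interface goes from n = 1.37 toward n = 2.58: a half-wave phase shift.
The two reflections carry the same phase change, so no net offset.
With no net inversion, constructive interference in reflection requires 2 n t = m λ.
Minimum nonzero at m = 1: t = λ / (2 n) = 409 / (2 × 1.37) = 149 nm.

149 nm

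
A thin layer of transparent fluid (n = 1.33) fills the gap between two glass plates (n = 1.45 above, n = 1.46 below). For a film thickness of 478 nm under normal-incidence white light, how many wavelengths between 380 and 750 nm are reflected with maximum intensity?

1

At the upper boundary (n = 1.45 to n = 1.33) the reflected ray undergoes no phase shift.
Ray reflecting at the bottom interface goes from n = 1.33 toward n = 1.46: a half-wave phase shift.
The two reflections differ by half a wavelength.
For strong reflection here: 2 n t = (m + ½) λ.
λ = 2 n t / (m + ½) = 1271 / (m + ½) nm.
m=1: 848 nm (IR); m=2: 509 nm (visible); m=3: 363 nm (UV).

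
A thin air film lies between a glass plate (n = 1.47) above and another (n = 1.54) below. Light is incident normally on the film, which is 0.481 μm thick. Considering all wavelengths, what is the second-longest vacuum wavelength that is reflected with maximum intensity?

At the upper boundary (n = 1.47 to n = 1.0) the reflected ray undergoes no phase shift.
Ray reflecting at the bottom interface goes from n = 1.0 toward n = 1.54: a half-wave phase shift.
Net: one phase inversion between the two reflected rays.
For maximum reflection here: 2 n t = (m + ½) λ.
λ = 2 n t / (m + ½). The second-longest wavelength is m = 1: λ = 2 × 1.0 × 481 / 1.50 = 641 nm.

641 nm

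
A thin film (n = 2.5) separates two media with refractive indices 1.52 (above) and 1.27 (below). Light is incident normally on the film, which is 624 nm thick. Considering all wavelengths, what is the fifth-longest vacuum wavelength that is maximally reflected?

693 nm

Ray reflecting at the top interface goes from n = 1.52 toward n = 2.5: a half-wave phase shift.
Bottom surface (2.5 → 1.27): reflection off a lower-index medium gives no phase shift.
Exactly one π shift → a net half-wave offset.
With one net inversion, constructive interference in reflection requires 2 n t = (m + ½) λ.
λ = 2 n t / (m + ½). The fifth-longest wavelength is m = 4: λ = 2 × 2.5 × 624 / 4.50 = 693 nm.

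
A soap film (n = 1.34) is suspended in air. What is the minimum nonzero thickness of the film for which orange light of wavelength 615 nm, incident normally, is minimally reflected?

229 nm

Top surface (1.0 → 1.34): reflection off a higher-index medium gives a half-wave phase shift.
At the lower boundary (n = 1.34 to n = 1.0) the reflected ray undergoes no phase shift.
Exactly one π shift → a net half-wave offset.
So the condition for destructive reflection is 2 n t = m λ.
Minimum nonzero at m = 1: t = λ / (2 n) = 615 / (2 × 1.34) = 229 nm.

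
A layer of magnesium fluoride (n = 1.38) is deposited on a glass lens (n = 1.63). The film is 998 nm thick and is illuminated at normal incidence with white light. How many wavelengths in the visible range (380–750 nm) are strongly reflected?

4

Ray reflecting at the top interface goes from n = 1.0 toward n = 1.38: a half-wave phase shift.
Ray reflecting at the bottom interface goes from n = 1.38 toward n = 1.63: a half-wave phase shift.
Net: no relative phase inversion (both shifts match).
So the condition for constructive reflection is 2 n t = m λ.
λ = 2 n t / m = 2754 / m nm.
m=3: 918 nm (IR); m=4: 689 nm (visible); m=5: 551 nm (visible); m=6: 459 nm (visible); m=7: 393 nm (visible); m=8: 344 nm (UV).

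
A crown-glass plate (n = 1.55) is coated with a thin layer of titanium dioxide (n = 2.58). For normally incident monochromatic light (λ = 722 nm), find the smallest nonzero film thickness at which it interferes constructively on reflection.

Top surface (1.0 → 2.58): reflection off a higher-index medium gives a half-wave phase shift.
At the lower boundary (n = 2.58 to n = 1.55) the reflected ray undergoes no phase shift.
Net: one phase inversion between the two reflected rays.
So the condition for constructive reflection is 2 n t = (m + ½) λ.
Minimum at m = 0: t = λ / (4 n) = 722 / (4 × 2.58) = 70.0 nm.

70.0 nm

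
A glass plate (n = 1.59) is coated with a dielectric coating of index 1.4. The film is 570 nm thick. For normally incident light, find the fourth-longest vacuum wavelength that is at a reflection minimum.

Top surface (1.0 → 1.4): reflection off a higher-index medium gives a half-wave phase shift.
Bottom surface (1.4 → 1.59): reflection off a higher-index medium gives a half-wave phase shift.
Net: no relative phase inversion (both shifts match).
For dark reflection here: 2 n t = (m + ½) λ.
λ = 2 n t / (m + ½). The fourth-longest wavelength is m = 3: λ = 2 × 1.4 × 570 / 3.50 = 456 nm.

456 nm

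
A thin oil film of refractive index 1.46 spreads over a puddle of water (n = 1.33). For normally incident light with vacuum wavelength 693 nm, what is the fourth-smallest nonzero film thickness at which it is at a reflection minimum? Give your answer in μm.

0.949 μm

At the upper boundary (n = 1.0 to n = 1.46) the reflected ray undergoes a half-wave phase shift.
Ray reflecting at the bottom interface goes from n = 1.46 toward n = 1.33: no phase shift.
Exactly one π shift → a net half-wave offset.
So the condition for destructive reflection is 2 n t = m λ.
The fourth-smallest nonzero thickness corresponds to m = 4: t = m λ / (2 n) = 4.00 × 693 / (2 × 1.46) = 949 nm.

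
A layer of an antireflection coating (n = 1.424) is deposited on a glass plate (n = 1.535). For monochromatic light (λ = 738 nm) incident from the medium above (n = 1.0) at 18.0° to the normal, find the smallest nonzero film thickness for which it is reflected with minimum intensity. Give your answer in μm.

0.133 μm

Ray reflecting at the top interface goes from n = 1.0 toward n = 1.424: a half-wave phase shift.
At the lower boundary (n = 1.424 to n = 1.535) the reflected ray undergoes a half-wave phase shift.
Zero or two π shifts → no net half-wave offset.
With no net inversion, destructive interference in reflection requires 2 n t cos θ_r = (m + ½) λ.
Snell's law: 1.0 sin 18.0° = 1.424 sin θ_r → sin θ_r = 0.217, cos θ_r = 0.976.
Minimum at m = 0: t = λ / (4 n cos θ_r) = 738 / (4 × 1.424 × 0.976) = 133 nm.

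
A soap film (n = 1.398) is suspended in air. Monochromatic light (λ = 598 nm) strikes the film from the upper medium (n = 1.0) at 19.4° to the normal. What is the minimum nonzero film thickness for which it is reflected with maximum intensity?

110 nm

Top surface (1.0 → 1.398): reflection off a higher-index medium gives a half-wave phase shift.
Bottom surface (1.398 → 1.0): reflection off a lower-index medium gives no phase shift.
Exactly one π shift → a net half-wave offset.
With one net inversion, constructive interference in reflection requires 2 n t cos θ_r = (m + ½) λ.
Snell's law: 1.0 sin 19.4° = 1.398 sin θ_r → sin θ_r = 0.238, cos θ_r = 0.971.
Minimum at m = 0: t = λ / (4 n cos θ_r) = 598 / (4 × 1.398 × 0.971) = 110 nm.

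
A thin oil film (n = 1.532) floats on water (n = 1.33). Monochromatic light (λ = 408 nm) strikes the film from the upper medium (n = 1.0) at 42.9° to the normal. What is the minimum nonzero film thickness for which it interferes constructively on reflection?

74.3 nm

Ray reflecting at the top interface goes from n = 1.0 toward n = 1.532: a half-wave phase shift.
At the lower boundary (n = 1.532 to n = 1.33) the reflected ray undergoes no phase shift.
Net: one phase inversion between the two reflected rays.
With one net inversion, constructive interference in reflection requires 2 n t cos θ_r = (m + ½) λ.
Snell's law: 1.0 sin 42.9° = 1.532 sin θ_r → sin θ_r = 0.444, cos θ_r = 0.896.
Minimum at m = 0: t = λ / (4 n cos θ_r) = 408 / (4 × 1.532 × 0.896) = 74.3 nm.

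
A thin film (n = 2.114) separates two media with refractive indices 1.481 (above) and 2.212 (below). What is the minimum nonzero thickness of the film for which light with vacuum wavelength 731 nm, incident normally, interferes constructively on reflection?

At the upper boundary (n = 1.481 to n = 2.114) the reflected ray undergoes a half-wave phase shift.
Bottom surface (2.114 → 2.212): reflection off a higher-index medium gives a half-wave phase shift.
Zero or two π shifts → no net half-wave offset.
For bright reflection here: 2 n t = m λ.
Minimum nonzero at m = 1: t = λ / (2 n) = 731 / (2 × 2.114) = 173 nm.

173 nm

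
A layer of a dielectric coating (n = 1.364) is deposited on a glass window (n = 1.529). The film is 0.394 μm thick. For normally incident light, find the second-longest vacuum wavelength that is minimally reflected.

At the upper boundary (n = 1.0 to n = 1.364) the reflected ray undergoes a half-wave phase shift.
At the lower boundary (n = 1.364 to n = 1.529) the reflected ray undergoes a half-wave phase shift.
The two reflections carry the same phase change, so no net offset.
So the condition for destructive reflection is 2 n t = (m + ½) λ.
λ = 2 n t / (m + ½). The second-longest wavelength is m = 1: λ = 2 × 1.364 × 394 / 1.50 = 717 nm.

717 nm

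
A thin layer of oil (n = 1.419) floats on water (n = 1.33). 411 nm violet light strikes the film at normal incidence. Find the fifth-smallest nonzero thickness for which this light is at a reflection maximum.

Top surface (1.0 → 1.419): reflection off a higher-index medium gives a half-wave phase shift.
Bottom surface (1.419 → 1.33): reflection off a lower-index medium gives no phase shift.
The two reflections differ by half a wavelength.
With one net inversion, constructive interference in reflection requires 2 n t = (m + ½) λ.
The fifth-smallest nonzero thickness corresponds to m = 4: t = (m + ½) λ / (2 n) = 4.50 × 411 / (2 × 1.419) = 652 nm.

652 nm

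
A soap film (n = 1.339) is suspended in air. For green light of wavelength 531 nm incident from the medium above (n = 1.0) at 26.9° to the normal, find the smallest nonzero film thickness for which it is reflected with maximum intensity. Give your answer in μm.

Ray reflecting at the top interface goes from n = 1.0 toward n = 1.339: a half-wave phase shift.
Bottom surface (1.339 → 1.0): reflection off a lower-index medium gives no phase shift.
Exactly one π shift → a net half-wave offset.
So the condition for constructive reflection is 2 n t cos θ_r = (m + ½) λ.
Snell's law: 1.0 sin 26.9° = 1.339 sin θ_r → sin θ_r = 0.338, cos θ_r = 0.941.
Minimum at m = 0: t = λ / (4 n cos θ_r) = 531 / (4 × 1.339 × 0.941) = 105 nm.

0.105 μm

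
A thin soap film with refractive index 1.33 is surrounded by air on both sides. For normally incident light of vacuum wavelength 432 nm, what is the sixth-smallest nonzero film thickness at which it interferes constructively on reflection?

Top surface (1.0 → 1.33): reflection off a higher-index medium gives a half-wave phase shift.
Ray reflecting at the bottom interface goes from n = 1.33 toward n = 1.0: no phase shift.
Exactly one π shift → a net half-wave offset.
So the condition for constructive reflection is 2 n t = (m + ½) λ.
The sixth-smallest nonzero thickness corresponds to m = 5: t = (m + ½) λ / (2 n) = 5.50 × 432 / (2 × 1.33) = 893 nm.

893 nm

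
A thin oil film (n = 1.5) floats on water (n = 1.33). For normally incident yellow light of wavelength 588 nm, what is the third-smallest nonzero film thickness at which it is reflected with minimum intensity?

Ray reflecting at the top interface goes from n = 1.0 toward n = 1.5: a half-wave phase shift.
Bottom surface (1.5 → 1.33): reflection off a lower-index medium gives no phase shift.
Exactly one π shift → a net half-wave offset.
For dark reflection here: 2 n t = m λ.
The third-smallest nonzero thickness corresponds to m = 3: t = m λ / (2 n) = 3.00 × 588 / (2 × 1.5) = 588 nm.

588 nm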